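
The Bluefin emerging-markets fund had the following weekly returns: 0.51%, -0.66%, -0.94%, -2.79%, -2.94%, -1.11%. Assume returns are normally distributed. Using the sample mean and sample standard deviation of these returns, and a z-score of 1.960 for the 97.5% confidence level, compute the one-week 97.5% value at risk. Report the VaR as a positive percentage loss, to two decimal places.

3.92

r̄ = (0.51 − 0.66 − 0.94 − 2.79 − 2.94 − 1.11) / 6 = -7.930 / 6 = -1.3217%
Sample std dev = √[8.7583 / 5] = 1.3235%
VaR = −(r̄ − z·σ) = −(-1.3217 − 1.960 × 1.3235) = −(-3.9158) = 3.9158%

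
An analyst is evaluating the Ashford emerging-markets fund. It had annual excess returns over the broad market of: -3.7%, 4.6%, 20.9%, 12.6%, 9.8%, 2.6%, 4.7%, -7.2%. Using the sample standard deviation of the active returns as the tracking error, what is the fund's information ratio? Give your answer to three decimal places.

0.618

Mean return μ = 44.30 / 8 = 5.5375%
Sample std dev = √[561.8388 / 7] = 8.9589%
IR = μ / tracking error = 5.5375 / 8.9589 = 0.6181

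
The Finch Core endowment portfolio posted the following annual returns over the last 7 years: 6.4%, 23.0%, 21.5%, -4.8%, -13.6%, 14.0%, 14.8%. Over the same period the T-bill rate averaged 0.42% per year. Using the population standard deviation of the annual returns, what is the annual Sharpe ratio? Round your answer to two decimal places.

r̄ = (6.4 + 23 + 21.5 − 4.8 − 13.6 + 14 + 14.8) / 7 = 61.30 / 7 = 8.7571%
Σ(r − r̄)² = (6.4 − 8.7571)² + (23 − 8.7571)² + … = 1118.4371
population σ = √(1118.4371 / 7) = √159.7767 = 12.6403%
Sharpe = (r̄ − rf) / σ = (8.7571 − 0.42) / 12.6403 = 8.3371 / 12.6403 = 0.6596

0.66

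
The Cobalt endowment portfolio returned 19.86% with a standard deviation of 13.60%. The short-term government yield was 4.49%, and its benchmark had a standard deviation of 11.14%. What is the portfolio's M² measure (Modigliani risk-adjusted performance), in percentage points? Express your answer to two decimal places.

17.08

Sharpe = (Rp − Rf) / σp = (19.86% − 4.49%) / 13.60% = 1.1301
M² = Rf + Sharpe × σm = 4.49% + 1.1301 × 11.14% = 17.0793%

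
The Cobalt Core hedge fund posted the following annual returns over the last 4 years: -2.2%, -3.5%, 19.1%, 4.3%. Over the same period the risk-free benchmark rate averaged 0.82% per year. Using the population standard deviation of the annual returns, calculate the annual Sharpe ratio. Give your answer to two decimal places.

r̄ = (-2.2 − 3.5 + 19.1 + 4.3) / 4 = 17.70 / 4 = 4.4250%
Population σ = √[Σ(r − r̄)² / 4] = √[322.0675 / 4] = √80.5169 = 8.9731%
Sharpe = (r̄ − rf) / σ = (4.4250 − 0.82) / 8.9731 = 3.6050 / 8.9731 = 0.4018

0.40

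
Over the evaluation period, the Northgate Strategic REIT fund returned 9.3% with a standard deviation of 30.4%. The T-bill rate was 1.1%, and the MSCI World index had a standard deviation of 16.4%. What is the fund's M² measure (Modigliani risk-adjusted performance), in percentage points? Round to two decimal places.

5.52

Sharpe = (Rp − Rf) / σp = (9.3% − 1.1%) / 30.4% = 0.2697
M² = Rf + Sharpe × σm = 1.1% + 0.2697 × 16.4% = 5.5231%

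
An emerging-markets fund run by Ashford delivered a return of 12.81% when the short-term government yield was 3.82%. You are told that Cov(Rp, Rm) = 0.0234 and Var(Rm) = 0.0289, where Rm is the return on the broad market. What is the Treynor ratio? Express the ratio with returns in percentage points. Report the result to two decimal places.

11.10

β = Cov / Var = 0.0234 / 0.0289 = 0.8097
Treynor = (Rp − Rf) / β = (12.81% − 3.82%) / 0.8097 = 8.99 / 0.8097 = 11.1029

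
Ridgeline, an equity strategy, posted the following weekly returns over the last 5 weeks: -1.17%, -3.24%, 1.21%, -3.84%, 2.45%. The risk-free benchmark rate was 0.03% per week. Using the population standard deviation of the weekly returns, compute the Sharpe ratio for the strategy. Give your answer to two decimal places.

Mean return μ = -4.590 / 5 = -0.9180%
Σ(r − μ)² = (-1.17 − (-0.9180))² + (-3.24 − (-0.9180))² + … = 29.8651
σ = √[29.8651 / 5] = 2.4440%
Sharpe = (μ − rf) / σ = (-0.9180 − 0.03) / 2.4440 = -0.9480 / 2.4440 = -0.3879

-0.39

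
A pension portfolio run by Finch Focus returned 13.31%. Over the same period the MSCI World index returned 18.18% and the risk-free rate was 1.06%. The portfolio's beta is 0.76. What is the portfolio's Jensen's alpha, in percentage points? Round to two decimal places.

-0.76

CAPM expected return = Rf + β(Rm − Rf) = 1.06% + 0.76 × (18.18% − 1.06%) = 1.06 + 0.76 × 17.12 = 14.0712%
Jensen's α = Rp − E[R] = 13.31% − 14.0712% = -0.7612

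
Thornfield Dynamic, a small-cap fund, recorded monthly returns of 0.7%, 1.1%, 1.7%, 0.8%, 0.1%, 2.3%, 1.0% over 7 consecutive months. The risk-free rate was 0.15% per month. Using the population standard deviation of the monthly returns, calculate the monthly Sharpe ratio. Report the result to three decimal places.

Mean return r̄ = 7.70 / 7 = 1.1000%
Σ(r − r̄)² = 3.0600; population σ = √(3.0600/7) = 0.6612%
Sharpe = (r̄ − rf) / σ = (1.1000 − 0.15) / 0.6612 = 0.9500 / 0.6612 = 1.4368

1.437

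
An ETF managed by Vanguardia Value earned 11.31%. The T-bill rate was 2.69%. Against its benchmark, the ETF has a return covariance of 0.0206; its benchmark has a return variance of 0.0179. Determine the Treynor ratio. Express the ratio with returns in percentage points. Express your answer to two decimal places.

7.49

β = Cov / Var = 0.0206 / 0.0179 = 1.1508
Treynor = (Rp − Rf) / β = (11.31% − 2.69%) / 1.1508 = 8.62 / 1.1508 = 7.4904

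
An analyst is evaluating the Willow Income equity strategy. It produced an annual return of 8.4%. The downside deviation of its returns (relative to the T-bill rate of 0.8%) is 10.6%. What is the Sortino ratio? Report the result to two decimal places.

Sortino = (Rp − Rf) / σd = (8.4% − 0.8%) / 10.6% = 7.60% / 10.6% = 0.7170

0.72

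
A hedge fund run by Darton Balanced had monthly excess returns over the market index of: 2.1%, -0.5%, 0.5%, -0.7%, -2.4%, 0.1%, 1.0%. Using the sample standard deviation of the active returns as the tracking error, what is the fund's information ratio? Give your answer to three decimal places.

0.010

μ = (2.1 − 0.5 + 0.5 − 0.7 − 2.4 + 0.1 + 1) / 7 = 0.10 / 7 = 0.0143%
Σ(r − μ)² = (2.1 − 0.0143)² + (-0.5 − 0.0143)² + … = 12.1686
sample σ = √(12.1686 / 6) = √2.0281 = 1.4241%
IR = μ / tracking error = 0.0143 / 1.4241 = 0.0100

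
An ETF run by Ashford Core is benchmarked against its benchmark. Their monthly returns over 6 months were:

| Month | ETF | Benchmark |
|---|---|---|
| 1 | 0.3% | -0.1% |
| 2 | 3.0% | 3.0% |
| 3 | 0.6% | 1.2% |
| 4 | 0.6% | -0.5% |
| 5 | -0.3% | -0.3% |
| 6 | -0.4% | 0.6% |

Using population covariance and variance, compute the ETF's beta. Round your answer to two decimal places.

r̄p = 0.6333%,  r̄m = 0.6500%
Cov = Σ(rp − r̄p)(rm − r̄m) / 6 = 1.1283
Var(rm) = Σ(rm − r̄m)² / 6 = 1.4358
β = Cov / Var = 1.1283 / 1.4358 = 0.7858

0.79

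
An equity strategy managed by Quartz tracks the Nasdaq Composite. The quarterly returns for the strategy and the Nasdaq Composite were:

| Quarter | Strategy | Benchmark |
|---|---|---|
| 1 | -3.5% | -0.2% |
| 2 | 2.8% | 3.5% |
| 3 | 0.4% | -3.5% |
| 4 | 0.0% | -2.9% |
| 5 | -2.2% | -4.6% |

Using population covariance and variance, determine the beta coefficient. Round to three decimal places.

r̄p = -0.5000%,  r̄m = -1.5400%
Cov = Σ(rp − r̄p)(rm − r̄m) / 5 = 3.0740
Var(rm) = Σ(rm − r̄m)² / 5 = 8.4504
β = Cov / Var = 3.0740 / 8.4504 = 0.3638

0.364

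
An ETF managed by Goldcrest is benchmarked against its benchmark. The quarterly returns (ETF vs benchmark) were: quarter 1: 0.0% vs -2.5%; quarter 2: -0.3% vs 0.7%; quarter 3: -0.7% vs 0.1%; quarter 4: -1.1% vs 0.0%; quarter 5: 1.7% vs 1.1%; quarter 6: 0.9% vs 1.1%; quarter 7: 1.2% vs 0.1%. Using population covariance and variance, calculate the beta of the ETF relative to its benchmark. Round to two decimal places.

0.28

r̄p = 0.2429%,  r̄m = 0.0857%
Cov = Σ(rp − r̄p)(rm − r̄m) / 7 = 0.3649
Var(rm) = Σ(rm − r̄m)² / 7 = 1.3041
β = Cov / Var = 0.3649 / 1.3041 = 0.2798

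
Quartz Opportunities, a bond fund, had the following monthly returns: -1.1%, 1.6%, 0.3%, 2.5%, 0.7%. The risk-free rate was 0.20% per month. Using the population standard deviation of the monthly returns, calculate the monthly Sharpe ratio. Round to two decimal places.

0.49

r̄ = (-1.1 + 1.6 + 0.3 + 2.5 + 0.7) / 5 = 0.8000%
Population std dev = √[7.4000 / 5] = 1.2166%
Sharpe = (r̄ − rf) / σ = (0.8000 − 0.2) / 1.2166 = 0.6000 / 1.2166 = 0.4932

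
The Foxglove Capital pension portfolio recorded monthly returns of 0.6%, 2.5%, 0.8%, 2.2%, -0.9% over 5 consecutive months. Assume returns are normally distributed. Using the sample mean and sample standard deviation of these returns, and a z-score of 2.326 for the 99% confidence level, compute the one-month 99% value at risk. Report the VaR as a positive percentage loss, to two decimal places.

2.14

r̄ = (0.6 + 2.5 + 0.8 + 2.2 − 0.9) / 5 = 5.20 / 5 = 1.0400%
Σ(r − r̄)² = (0.6 − 1.0400)² + (2.5 − 1.0400)² + … = 7.4920
sample σ = √(7.4920 / 4) = √1.8730 = 1.3686%
VaR = −(r̄ − z·σ) = −(1.0400 − 2.326 × 1.3686) = −(-2.1434) = 2.1434%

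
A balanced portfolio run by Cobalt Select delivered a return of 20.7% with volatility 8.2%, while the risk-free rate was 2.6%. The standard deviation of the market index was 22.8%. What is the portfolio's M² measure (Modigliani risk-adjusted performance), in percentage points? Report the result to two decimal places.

Sharpe = (Rp − Rf) / σp = (20.7% − 2.6%) / 8.2% = 2.2073
M² = Rf + Sharpe × σm = 2.6% + 2.2073 × 22.8% = 52.9264%

52.93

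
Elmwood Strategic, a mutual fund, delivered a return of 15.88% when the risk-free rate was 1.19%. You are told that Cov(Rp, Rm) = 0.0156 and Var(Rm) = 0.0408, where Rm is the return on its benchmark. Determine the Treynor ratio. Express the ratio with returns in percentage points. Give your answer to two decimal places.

β = Cov / Var = 0.0156 / 0.0408 = 0.3824
Treynor = (Rp − Rf) / β = (15.88% − 1.19%) / 0.3824 = 14.69 / 0.3824 = 38.4153

38.42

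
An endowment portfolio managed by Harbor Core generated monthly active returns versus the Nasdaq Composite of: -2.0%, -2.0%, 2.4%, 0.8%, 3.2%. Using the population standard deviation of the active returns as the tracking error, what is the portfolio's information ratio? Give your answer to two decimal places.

0.22

μ = (-2 − 2 + 2.4 + 0.8 + 3.2) / 5 = 0.4800%
Population σ = √[Σ(r − μ)² / 5] = √[23.4880 / 5] = √4.6976 = 2.1674%
IR = μ / tracking error = 0.4800 / 2.1674 = 0.2215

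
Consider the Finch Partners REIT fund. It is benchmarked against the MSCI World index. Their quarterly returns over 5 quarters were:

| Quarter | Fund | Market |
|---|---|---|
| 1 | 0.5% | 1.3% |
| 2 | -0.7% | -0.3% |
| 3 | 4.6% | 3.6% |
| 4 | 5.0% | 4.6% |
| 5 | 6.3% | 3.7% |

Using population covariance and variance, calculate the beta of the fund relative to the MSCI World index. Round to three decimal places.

r̄p = 3.1400%,  r̄m = 2.5800%
Cov = Σ(rp − r̄p)(rm − r̄m) / 5 = 4.6448
Var(rm) = Σ(rm − r̄m)² / 5 = 3.2616
β = Cov / Var = 4.6448 / 3.2616 = 1.4241

1.424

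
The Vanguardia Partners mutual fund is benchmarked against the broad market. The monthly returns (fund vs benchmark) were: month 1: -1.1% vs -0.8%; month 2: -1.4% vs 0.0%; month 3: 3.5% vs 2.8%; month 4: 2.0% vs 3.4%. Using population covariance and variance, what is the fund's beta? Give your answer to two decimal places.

r̄p = 0.7500%,  r̄m = 1.3500%
Cov = Σ(rp − r̄p)(rm − r̄m) / 4 = 3.3575
Var(rm) = Σ(rm − r̄m)² / 4 = 3.1875
β = Cov / Var = 3.3575 / 3.1875 = 1.0533

1.05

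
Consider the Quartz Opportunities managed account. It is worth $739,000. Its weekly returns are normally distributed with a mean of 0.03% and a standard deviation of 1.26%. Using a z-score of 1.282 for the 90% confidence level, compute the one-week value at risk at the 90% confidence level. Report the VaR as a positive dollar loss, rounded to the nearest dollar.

$11,716

Return at the 90% tail: μ − z·σ = 0.03% − 1.282 × 1.26% = 0.03 − 1.61532 = -1.58532%
VaR = −(-1.58532%) × $739,000 = 1.58532% × $739,000 = $11,716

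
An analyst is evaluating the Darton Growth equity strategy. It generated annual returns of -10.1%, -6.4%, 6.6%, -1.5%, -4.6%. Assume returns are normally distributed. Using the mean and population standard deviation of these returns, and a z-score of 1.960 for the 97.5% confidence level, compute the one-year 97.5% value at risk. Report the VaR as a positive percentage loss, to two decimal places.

r̄ = (-10.1 − 6.4 + 6.6 − 1.5 − 4.6) / 5 = -3.2000%
Σ(r − r̄)² = (-10.1 − (-3.2000))² + (-6.4 − (-3.2000))² + (6.6 − (-3.2000))² + … = 158.7400
σ = √[158.7400 / 5] = 5.6345%
VaR = −(r̄ − z·σ) = −(-3.2000 − 1.960 × 5.6345) = −(-14.2436) = 14.2436%

14.24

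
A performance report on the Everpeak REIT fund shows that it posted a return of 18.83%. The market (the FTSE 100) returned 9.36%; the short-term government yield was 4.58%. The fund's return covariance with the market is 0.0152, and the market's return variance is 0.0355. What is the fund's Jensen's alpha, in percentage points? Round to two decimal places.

β = Cov / Var = 0.0152 / 0.0355 = 0.4282
E[R] = Rf + β(Rm − Rf) = 4.58% + 0.4282 × (9.36% − 4.58%) = 6.6268%
α = Rp − E[R] = 18.83% − 6.6268% = 12.2032

12.20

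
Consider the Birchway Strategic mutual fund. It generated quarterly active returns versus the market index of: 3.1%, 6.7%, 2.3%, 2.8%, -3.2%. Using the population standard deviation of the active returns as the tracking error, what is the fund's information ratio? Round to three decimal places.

0.736

r̄ = (3.1 + 6.7 + 2.3 + 2.8 − 3.2) / 5 = 11.70 / 5 = 2.3400%
Σ(r − r̄)² = (3.1 − 2.3400)² + (6.7 − 2.3400)² + (2.3 − 2.3400)² + … = 50.4920
σ = √[50.4920 / 5] = 3.1778%
IR = r̄ / tracking error = 2.3400 / 3.1778 = 0.7364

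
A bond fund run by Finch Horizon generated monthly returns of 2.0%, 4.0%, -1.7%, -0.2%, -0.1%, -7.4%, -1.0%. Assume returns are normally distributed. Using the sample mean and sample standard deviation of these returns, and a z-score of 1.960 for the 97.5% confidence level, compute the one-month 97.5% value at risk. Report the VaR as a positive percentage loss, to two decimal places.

r̄ = (2 + 4 − 1.7 − 0.2 − 0.1 − 7.4 − 1) / 7 = -0.6286%
Σ(r − r̄)² = (2 − (-0.6286))² + (4 − (-0.6286))² + (-1.7 − (-0.6286))² + … = 75.9343
σ = √[75.9343 / 6] = 3.5575%
VaR = −(r̄ − z·σ) = −(-0.6286 − 1.960 × 3.5575) = −(-7.6013) = 7.6013%

7.60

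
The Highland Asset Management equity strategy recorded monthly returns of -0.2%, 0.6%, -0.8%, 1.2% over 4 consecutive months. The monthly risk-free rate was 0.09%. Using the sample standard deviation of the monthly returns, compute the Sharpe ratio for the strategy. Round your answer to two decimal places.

Mean return μ = 0.80 / 4 = 0.2000%
Sample σ = √[Σ(r − μ)² / 3] = √[2.3200 / 3] = √0.7733 = 0.8794%
Sharpe = (μ − rf) / σ = (0.2000 − 0.09) / 0.8794 = 0.1100 / 0.8794 = 0.1251

0.13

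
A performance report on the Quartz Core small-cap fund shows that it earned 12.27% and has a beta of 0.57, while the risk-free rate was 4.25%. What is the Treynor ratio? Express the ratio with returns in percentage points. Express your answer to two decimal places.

Treynor = (Rp − Rf) / β = (12.27% − 4.25%) / 0.57 = 8.02 / 0.57 = 14.0702

14.07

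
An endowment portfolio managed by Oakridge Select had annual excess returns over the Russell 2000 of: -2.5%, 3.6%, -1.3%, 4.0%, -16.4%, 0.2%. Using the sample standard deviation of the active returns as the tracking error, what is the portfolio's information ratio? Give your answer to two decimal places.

Mean return μ = -12.40 / 6 = -2.0667%
Σ(r − μ)² = 280.2733; sample σ = √(280.2733/5) = 7.4870%
IR = μ / tracking error = -2.0667 / 7.4870 = -0.2760

-0.28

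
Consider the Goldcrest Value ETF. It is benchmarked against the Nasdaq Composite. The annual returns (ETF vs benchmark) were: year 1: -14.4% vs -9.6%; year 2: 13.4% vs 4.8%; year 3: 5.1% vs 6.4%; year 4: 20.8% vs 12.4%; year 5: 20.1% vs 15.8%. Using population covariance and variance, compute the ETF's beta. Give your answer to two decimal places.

r̄p = 9.0000%,  r̄m = 5.9600%
Cov = Σ(rp − r̄p)(rm − r̄m) / 5 = 108.5000
Var(rm) = Σ(rm − r̄m)² / 5 = 76.3904
β = Cov / Var = 108.5000 / 76.3904 = 1.4203

1.42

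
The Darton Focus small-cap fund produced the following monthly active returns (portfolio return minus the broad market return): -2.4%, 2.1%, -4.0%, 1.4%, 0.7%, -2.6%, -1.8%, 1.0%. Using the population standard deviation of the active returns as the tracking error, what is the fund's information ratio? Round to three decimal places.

μ = (-2.4 + 2.1 − 4 + 1.4 + 0.7 − 2.6 − 1.8 + 1) / 8 = -5.60 / 8 = -0.7000%
Σ(r − μ)² = 35.7000; population σ = √(35.7000/8) = 2.1125%
IR = μ / tracking error = -0.7000 / 2.1125 = -0.3314

-0.331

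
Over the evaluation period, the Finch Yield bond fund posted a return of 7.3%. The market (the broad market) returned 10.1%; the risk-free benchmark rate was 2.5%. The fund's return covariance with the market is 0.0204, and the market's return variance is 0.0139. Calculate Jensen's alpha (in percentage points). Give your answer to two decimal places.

β = Cov / Var = 0.0204 / 0.0139 = 1.4676
E[R] = Rf + β(Rm − Rf) = 2.5% + 1.4676 × (10.1% − 2.5%) = 13.6538%
α = Rp − E[R] = 7.3% − 13.6538% = -6.3538

-6.35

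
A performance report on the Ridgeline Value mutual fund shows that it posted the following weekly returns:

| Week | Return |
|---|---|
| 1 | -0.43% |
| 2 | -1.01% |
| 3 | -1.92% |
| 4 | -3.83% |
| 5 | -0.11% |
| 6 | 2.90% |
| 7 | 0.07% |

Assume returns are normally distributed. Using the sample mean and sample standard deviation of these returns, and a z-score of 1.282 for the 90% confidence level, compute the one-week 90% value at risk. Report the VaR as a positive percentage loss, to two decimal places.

3.25

r̄ = (-0.43 − 1.01 − 1.92 − 3.83 − 0.11 + 2.9 + 0.07) / 7 = -0.6186%
Σ(r − r̄)² = 25.3089; sample σ = √(25.3089/6) = 2.0538%
VaR = −(r̄ − z·σ) = −(-0.6186 − 1.282 × 2.0538) = −(-3.2516) = 3.2516%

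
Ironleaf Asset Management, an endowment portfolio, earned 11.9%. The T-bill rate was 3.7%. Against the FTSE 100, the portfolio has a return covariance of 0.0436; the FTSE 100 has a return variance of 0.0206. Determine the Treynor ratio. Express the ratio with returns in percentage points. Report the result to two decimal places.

β = Cov / Var = 0.0436 / 0.0206 = 2.1165
Treynor = (Rp − Rf) / β = (11.9% − 3.7%) / 2.1165 = 8.20 / 2.1165 = 3.8743

3.87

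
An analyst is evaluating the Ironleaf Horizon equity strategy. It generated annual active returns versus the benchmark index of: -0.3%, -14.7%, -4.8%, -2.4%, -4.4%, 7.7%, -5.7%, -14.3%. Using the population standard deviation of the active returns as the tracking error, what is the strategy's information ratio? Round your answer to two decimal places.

r̄ = (-0.3 − 14.7 − 4.8 − 2.4 − 4.4 + 7.7 − 5.7 − 14.3) / 8 = -4.8625%
Population σ = √[Σ(r − r̄)² / 8] = √[371.4588 / 8] = √46.4324 = 6.8141%
IR = r̄ / tracking error = -4.8625 / 6.8141 = -0.7136

-0.71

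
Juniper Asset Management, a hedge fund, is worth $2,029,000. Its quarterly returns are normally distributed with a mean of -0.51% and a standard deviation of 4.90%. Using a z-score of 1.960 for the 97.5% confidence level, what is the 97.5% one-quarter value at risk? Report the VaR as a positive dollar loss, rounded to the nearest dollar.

$205,213

Return at the 97.5% tail: μ − z·σ = -0.51% − 1.960 × 4.90% = -0.51 − 9.6040 = -10.1140%
VaR = −(-10.1140%) × $2,029,000 = 10.1140% × $2,029,000 = $205,213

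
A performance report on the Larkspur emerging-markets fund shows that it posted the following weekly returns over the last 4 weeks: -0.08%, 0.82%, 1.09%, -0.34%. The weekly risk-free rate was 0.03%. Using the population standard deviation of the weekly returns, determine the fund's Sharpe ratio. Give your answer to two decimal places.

0.57

r̄ = (-0.08 + 0.82 + 1.09 − 0.34) / 4 = 0.3725%
Population std dev = √[1.4275 / 4] = 0.5974%
Sharpe = (r̄ − rf) / σ = (0.3725 − 0.03) / 0.5974 = 0.3425 / 0.5974 = 0.5733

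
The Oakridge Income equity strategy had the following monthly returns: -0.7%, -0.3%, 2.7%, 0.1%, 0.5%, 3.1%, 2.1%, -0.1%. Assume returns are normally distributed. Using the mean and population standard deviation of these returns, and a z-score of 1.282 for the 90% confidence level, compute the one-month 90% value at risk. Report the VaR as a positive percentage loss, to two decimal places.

r̄ = (-0.7 − 0.3 + 2.7 + 0.1 + 0.5 + 3.1 + 2.1 − 0.1) / 8 = 0.9250%
Σ(r − r̄)² = (-0.7 − 0.9250)² + (-0.3 − 0.9250)² + … = 15.3150
population σ = √(15.3150 / 8) = √1.9144 = 1.3836%
VaR = −(r̄ − z·σ) = −(0.9250 − 1.282 × 1.3836) = −(-0.8488) = 0.8488%

0.85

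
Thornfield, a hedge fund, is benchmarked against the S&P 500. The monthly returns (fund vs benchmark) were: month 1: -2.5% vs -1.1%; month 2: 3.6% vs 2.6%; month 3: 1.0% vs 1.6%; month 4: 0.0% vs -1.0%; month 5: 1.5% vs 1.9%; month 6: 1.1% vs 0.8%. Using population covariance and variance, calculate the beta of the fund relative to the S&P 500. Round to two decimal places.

r̄p = 0.7833%,  r̄m = 0.8000%
Cov = Σ(rp − r̄p)(rm − r̄m) / 6 = 2.2800
Var(rm) = Σ(rm − r̄m)² / 6 = 1.9900
β = Cov / Var = 2.2800 / 1.9900 = 1.1457

1.15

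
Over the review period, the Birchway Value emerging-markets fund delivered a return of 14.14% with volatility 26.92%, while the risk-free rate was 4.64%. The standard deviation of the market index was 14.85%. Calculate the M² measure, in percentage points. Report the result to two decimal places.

9.88

Sharpe = (Rp − Rf) / σp = (14.14% − 4.64%) / 26.92% = 0.3529
M² = Rf + Sharpe × σm = 4.64% + 0.3529 × 14.85% = 9.8806%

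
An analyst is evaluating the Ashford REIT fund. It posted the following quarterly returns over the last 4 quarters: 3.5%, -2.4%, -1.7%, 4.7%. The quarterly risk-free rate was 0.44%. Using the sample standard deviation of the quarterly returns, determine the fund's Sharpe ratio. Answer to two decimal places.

r̄ = (3.5 − 2.4 − 1.7 + 4.7) / 4 = 1.0250%
Sample std dev = √[38.7875 / 3] = 3.5957%
Sharpe = (r̄ − rf) / σ = (1.0250 − 0.44) / 3.5957 = 0.5850 / 3.5957 = 0.1627

0.16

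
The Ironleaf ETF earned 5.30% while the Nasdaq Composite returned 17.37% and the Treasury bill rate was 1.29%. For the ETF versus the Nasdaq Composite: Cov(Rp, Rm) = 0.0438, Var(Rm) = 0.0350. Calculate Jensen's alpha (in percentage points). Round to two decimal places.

-16.11

β = Cov / Var = 0.0438 / 0.0350 = 1.2514
E[R] = Rf + β(Rm − Rf) = 1.29% + 1.2514 × (17.37% − 1.29%) = 21.4125%
α = Rp − E[R] = 5.30% − 21.4125% = -16.1125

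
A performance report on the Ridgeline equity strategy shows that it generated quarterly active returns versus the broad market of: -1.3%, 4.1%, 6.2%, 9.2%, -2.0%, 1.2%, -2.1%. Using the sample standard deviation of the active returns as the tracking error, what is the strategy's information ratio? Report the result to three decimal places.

μ = (-1.3 + 4.1 + 6.2 + 9.2 − 2 + 1.2 − 2.1) / 7 = 2.1857%
Σ(r − μ)² = (-1.3 − 2.1857)² + (4.1 − 2.1857)² + … = 117.9886
σ = √[117.9886 / 6] = 4.4345%
IR = μ / tracking error = 2.1857 / 4.4345 = 0.4929

0.493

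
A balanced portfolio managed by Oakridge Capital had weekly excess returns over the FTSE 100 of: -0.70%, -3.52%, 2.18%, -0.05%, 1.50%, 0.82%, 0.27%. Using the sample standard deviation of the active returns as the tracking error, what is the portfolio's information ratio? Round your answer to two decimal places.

Mean return μ = 0.500 / 7 = 0.0714%
Sample std dev = √[20.5949 / 6] = 1.8527%
IR = μ / tracking error = 0.0714 / 1.8527 = 0.0385

0.04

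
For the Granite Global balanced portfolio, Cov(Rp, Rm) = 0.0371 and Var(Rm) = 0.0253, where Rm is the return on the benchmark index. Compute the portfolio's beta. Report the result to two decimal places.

β = Cov(Rp, Rm) / Var(Rm) = 0.0371 / 0.0253 = 1.4664

1.47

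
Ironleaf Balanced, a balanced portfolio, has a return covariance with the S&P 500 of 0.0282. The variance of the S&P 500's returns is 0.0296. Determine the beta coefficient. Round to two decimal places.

β = Cov(Rp, Rm) / Var(Rm) = 0.0282 / 0.0296 = 0.9527

0.95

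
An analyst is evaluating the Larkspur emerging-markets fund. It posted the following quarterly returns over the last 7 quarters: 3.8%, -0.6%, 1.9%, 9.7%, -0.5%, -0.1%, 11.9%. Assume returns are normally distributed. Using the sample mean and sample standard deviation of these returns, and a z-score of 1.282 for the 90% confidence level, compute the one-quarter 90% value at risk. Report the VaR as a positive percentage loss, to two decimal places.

2.83

Mean return μ = 26.10 / 7 = 3.7286%
Σ(r − μ)² = 157.0543; sample σ = √(157.0543/6) = 5.1162%
VaR = −(μ − z·σ) = −(3.7286 − 1.282 × 5.1162) = −(-2.8304) = 2.8304%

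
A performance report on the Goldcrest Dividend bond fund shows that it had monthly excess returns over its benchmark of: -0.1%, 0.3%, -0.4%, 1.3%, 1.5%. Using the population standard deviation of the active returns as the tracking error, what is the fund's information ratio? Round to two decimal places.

Mean return r̄ = 2.60 / 5 = 0.5200%
Σ(r − r̄)² = (-0.1 − 0.5200)² + (0.3 − 0.5200)² + (-0.4 − 0.5200)² + … = 2.8480
σ = √[2.8480 / 5] = 0.7547%
IR = r̄ / tracking error = 0.5200 / 0.7547 = 0.6890

0.69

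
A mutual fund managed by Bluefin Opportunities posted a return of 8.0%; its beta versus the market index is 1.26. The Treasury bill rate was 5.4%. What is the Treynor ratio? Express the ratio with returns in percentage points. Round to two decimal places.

2.06

Treynor = (Rp − Rf) / β = (8.0% − 5.4%) / 1.26 = 2.60 / 1.26 = 2.0635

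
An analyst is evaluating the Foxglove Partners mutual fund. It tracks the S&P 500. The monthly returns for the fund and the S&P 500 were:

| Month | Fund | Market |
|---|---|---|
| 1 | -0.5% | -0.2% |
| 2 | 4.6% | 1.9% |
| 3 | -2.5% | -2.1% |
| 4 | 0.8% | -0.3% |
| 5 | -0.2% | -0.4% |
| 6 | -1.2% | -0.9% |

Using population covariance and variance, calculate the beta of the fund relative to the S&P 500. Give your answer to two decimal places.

r̄p = 0.1667%,  r̄m = -0.3333%
Cov = Σ(rp − r̄p)(rm − r̄m) / 6 = 2.5572
Var(rm) = Σ(rm − r̄m)² / 6 = 1.4089
β = Cov / Var = 2.5572 / 1.4089 = 1.8150

1.82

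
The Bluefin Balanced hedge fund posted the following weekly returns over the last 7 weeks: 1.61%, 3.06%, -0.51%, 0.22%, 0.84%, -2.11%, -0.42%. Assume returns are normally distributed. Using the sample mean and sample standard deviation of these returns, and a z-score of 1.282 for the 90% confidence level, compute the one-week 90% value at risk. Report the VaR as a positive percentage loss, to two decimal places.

μ = (1.61 + 3.06 − 0.51 + 0.22 + 0.84 − 2.11 − 0.42) / 7 = 0.3843%
Σ(r − μ)² = (1.61 − 0.3843)² + (3.06 − 0.3843)² + … = 16.5646
sample σ = √(16.5646 / 6) = √2.7608 = 1.6616%
VaR = −(μ − z·σ) = −(0.3843 − 1.282 × 1.6616) = −(-1.7459) = 1.7459%

1.75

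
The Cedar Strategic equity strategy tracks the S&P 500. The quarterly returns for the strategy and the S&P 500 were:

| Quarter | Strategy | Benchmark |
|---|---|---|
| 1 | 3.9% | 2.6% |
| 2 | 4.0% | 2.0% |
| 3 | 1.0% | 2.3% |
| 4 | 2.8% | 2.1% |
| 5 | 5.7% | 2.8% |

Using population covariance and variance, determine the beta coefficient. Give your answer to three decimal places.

2.690

r̄p = 3.4800%,  r̄m = 2.3600%
Cov = Σ(rp − r̄p)(rm − r̄m) / 5 = 0.2432
Var(rm) = Σ(rm − r̄m)² / 5 = 0.0904
β = Cov / Var = 0.2432 / 0.0904 = 2.6903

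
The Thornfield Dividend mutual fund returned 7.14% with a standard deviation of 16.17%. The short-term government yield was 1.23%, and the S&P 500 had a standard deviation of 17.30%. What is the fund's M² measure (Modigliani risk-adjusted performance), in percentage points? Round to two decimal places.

7.55

Sharpe = (Rp − Rf) / σp = (7.14% − 1.23%) / 16.17% = 0.3655
M² = Rf + Sharpe × σm = 1.23% + 0.3655 × 17.30% = 7.5532%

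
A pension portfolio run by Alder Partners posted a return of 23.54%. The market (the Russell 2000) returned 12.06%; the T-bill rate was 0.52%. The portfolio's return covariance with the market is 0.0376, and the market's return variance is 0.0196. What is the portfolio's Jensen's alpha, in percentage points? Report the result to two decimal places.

β = Cov / Var = 0.0376 / 0.0196 = 1.9184
E[R] = Rf + β(Rm − Rf) = 0.52% + 1.9184 × (12.06% − 0.52%) = 22.6583%
α = Rp − E[R] = 23.54% − 22.6583% = 0.8817

0.88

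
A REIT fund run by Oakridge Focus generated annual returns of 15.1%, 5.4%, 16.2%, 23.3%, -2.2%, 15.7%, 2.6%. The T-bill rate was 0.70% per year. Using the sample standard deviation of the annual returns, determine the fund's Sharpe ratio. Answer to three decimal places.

1.122

Mean return r̄ = 76.10 / 7 = 10.8714%
Σ(r − r̄)² = 493.2743; sample σ = √(493.2743/6) = 9.0671%
Sharpe = (r̄ − rf) / σ = (10.8714 − 0.7) / 9.0671 = 10.1714 / 9.0671 = 1.1218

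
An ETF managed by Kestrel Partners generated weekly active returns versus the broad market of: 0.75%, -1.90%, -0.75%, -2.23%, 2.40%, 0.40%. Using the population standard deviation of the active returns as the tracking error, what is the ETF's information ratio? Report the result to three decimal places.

-0.139

r̄ = (0.75 − 1.9 − 0.75 − 2.23 + 2.4 + 0.4) / 6 = -1.330 / 6 = -0.2217%
Population σ = √[Σ(r − r̄)² / 6] = √[15.3331 / 6] = √2.5555 = 1.5986%
IR = r̄ / tracking error = -0.2217 / 1.5986 = -0.1387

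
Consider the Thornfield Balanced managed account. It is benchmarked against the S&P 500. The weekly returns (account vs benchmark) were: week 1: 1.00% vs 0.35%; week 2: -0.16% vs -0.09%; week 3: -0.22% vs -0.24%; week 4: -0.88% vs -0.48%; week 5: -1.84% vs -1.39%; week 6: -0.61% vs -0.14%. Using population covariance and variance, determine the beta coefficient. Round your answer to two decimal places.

r̄p = -0.4517%,  r̄m = -0.3317%
Cov = Σ(rp − r̄p)(rm − r̄m) / 6 = 0.4306
Var(rm) = Σ(rm − r̄m)² / 6 = 0.2850
β = Cov / Var = 0.4306 / 0.2850 = 1.5109

1.51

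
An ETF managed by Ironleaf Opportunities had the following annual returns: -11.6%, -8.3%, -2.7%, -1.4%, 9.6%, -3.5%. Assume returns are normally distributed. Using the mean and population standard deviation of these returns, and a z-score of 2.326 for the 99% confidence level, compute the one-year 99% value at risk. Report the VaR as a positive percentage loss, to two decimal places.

18.40

r̄ = (-11.6 − 8.3 − 2.7 − 1.4 + 9.6 − 3.5) / 6 = -17.90 / 6 = -2.9833%
Σ(r − r̄)² = 263.7083; population σ = √(263.7083/6) = 6.6296%
VaR = −(r̄ − z·σ) = −(-2.9833 − 2.326 × 6.6296) = −(-18.4037) = 18.4037%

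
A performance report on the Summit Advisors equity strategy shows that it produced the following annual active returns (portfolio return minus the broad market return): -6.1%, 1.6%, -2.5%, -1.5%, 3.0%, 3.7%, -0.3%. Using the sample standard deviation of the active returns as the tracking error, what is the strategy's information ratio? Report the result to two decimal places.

-0.09

Mean return r̄ = -2.10 / 7 = -0.3000%
Sample σ = √[Σ(r − r̄)² / 6] = √[70.4200 / 6] = √11.7367 = 3.4259%
IR = r̄ / tracking error = -0.3000 / 3.4259 = -0.0876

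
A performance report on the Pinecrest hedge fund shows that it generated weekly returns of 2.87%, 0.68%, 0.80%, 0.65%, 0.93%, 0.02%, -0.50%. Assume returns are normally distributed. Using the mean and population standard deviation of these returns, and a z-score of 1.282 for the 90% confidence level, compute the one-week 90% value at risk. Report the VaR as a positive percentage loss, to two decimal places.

0.47

r̄ = (2.87 + 0.68 + 0.8 + 0.65 + 0.93 + 0.02 − 0.5) / 7 = 0.7786%
Population σ = √[Σ(r − r̄)² / 7] = √[6.6339 / 7] = √0.9477 = 0.9735%
VaR = −(r̄ − z·σ) = −(0.7786 − 1.282 × 0.9735) = −(-0.4694) = 0.4694%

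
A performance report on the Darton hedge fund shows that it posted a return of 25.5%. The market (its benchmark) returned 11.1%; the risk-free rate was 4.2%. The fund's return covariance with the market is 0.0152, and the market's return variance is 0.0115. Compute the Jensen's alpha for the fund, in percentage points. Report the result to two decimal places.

β = Cov / Var = 0.0152 / 0.0115 = 1.3217
E[R] = Rf + β(Rm − Rf) = 4.2% + 1.3217 × (11.1% − 4.2%) = 13.3197%
α = Rp − E[R] = 25.5% − 13.3197% = 12.1803

12.18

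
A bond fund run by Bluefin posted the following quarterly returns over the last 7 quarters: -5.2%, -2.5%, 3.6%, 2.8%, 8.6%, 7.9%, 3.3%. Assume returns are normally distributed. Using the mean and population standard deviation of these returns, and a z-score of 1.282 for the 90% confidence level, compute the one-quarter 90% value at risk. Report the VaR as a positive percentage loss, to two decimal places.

3.34

Mean return μ = 18.50 / 7 = 2.6429%
Population σ = √[Σ(r − μ)² / 7] = √[152.4571 / 7] = √21.7796 = 4.6669%
VaR = −(μ − z·σ) = −(2.6429 − 1.282 × 4.6669) = −(-3.3401) = 3.3401%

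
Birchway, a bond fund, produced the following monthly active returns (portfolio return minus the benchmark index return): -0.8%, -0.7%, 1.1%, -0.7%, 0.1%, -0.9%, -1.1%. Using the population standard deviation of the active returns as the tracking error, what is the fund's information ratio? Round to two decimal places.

-0.60

μ = (-0.8 − 0.7 + 1.1 − 0.7 + 0.1 − 0.9 − 1.1) / 7 = -0.4286%
Σ(r − μ)² = 3.5743; population σ = √(3.5743/7) = 0.7146%
IR = μ / tracking error = -0.4286 / 0.7146 = -0.5998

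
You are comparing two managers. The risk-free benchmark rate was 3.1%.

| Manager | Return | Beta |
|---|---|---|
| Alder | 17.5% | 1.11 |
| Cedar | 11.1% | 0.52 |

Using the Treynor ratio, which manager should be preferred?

Alder: Treynor = (17.5% − 3.1%) / 1.11 = 12.973
Cedar: Treynor = (11.1% − 3.1%) / 0.52 = 15.385
Highest: Cedar (15.385).

Cedar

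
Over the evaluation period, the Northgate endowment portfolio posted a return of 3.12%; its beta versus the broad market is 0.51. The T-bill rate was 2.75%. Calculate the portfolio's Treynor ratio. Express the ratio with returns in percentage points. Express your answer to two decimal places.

0.73

Treynor = (Rp − Rf) / β = (3.12% − 2.75%) / 0.51 = 0.37 / 0.51 = 0.7255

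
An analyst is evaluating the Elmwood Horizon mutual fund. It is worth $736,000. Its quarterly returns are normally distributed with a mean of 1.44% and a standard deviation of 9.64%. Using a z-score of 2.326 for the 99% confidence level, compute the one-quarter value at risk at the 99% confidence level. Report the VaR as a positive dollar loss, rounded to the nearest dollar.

Return at the 99% tail: μ − z·σ = 1.44% − 2.326 × 9.64% = 1.44 − 22.42264 = -20.98264%
VaR = −(-20.98264%) × $736,000 = 20.98264% × $736,000 = $154,432

$154,432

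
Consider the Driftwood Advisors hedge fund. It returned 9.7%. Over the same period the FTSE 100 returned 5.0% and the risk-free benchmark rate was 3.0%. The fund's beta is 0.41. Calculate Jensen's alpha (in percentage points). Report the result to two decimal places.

5.88

CAPM expected return = Rf + β(Rm − Rf) = 3.0% + 0.41 × (5.0% − 3.0%) = 3 + 0.41 × 2.00 = 3.8200%
Jensen's α = Rp − E[R] = 9.7% − 3.8200% = 5.8800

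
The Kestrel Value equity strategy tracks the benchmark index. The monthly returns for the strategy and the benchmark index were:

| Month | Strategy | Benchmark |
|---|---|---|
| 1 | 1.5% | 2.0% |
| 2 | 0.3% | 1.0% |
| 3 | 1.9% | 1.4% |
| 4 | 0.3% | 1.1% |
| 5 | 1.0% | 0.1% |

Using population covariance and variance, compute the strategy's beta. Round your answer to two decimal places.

0.41

r̄p = 1.0000%,  r̄m = 1.1200%
Cov = Σ(rp − r̄p)(rm − r̄m) / 5 = 0.1580
Var(rm) = Σ(rm − r̄m)² / 5 = 0.3816
β = Cov / Var = 0.1580 / 0.3816 = 0.4140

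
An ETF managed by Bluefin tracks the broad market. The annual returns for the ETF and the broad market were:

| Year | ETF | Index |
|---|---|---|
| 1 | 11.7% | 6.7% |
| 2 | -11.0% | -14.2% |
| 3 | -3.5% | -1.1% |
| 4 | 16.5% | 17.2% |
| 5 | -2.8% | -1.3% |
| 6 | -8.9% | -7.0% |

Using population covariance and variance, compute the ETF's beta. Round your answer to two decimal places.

0.99

r̄p = 0.3333%,  r̄m = 0.0500%
Cov = Σ(rp − r̄p)(rm − r̄m) / 6 = 98.0133
Var(rm) = Σ(rm − r̄m)² / 6 = 99.0425
β = Cov / Var = 98.0133 / 99.0425 = 0.9896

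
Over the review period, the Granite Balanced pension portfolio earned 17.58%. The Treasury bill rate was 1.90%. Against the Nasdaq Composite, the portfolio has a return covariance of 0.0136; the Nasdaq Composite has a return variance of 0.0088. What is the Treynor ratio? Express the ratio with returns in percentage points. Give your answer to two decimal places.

10.15

β = Cov / Var = 0.0136 / 0.0088 = 1.5455
Treynor = (Rp − Rf) / β = (17.58% − 1.90%) / 1.5455 = 15.68 / 1.5455 = 10.1456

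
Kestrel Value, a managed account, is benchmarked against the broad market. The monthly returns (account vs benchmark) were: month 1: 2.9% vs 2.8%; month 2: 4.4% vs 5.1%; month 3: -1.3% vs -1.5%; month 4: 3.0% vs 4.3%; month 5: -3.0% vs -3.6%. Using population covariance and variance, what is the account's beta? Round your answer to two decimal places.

0.83

r̄p = 1.2000%,  r̄m = 1.4200%
Cov = Σ(rp − r̄p)(rm − r̄m) / 5 = 9.5380
Var(rm) = Σ(rm − r̄m)² / 5 = 11.4936
β = Cov / Var = 9.5380 / 11.4936 = 0.8299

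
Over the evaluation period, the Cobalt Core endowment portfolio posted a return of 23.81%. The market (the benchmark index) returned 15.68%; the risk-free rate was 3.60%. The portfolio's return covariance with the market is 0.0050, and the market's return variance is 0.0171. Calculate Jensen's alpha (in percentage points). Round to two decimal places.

β = Cov / Var = 0.0050 / 0.0171 = 0.2924
E[R] = Rf + β(Rm − Rf) = 3.60% + 0.2924 × (15.68% − 3.60%) = 7.1322%
α = Rp − E[R] = 23.81% − 7.1322% = 16.6778

16.68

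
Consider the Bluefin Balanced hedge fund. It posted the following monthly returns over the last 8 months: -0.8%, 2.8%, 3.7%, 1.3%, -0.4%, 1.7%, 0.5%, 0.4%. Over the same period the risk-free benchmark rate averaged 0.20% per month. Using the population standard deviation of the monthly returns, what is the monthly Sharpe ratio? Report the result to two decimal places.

r̄ = (-0.8 + 2.8 + 3.7 + 1.3 − 0.4 + 1.7 + 0.5 + 0.4) / 8 = 9.20 / 8 = 1.1500%
Σ(r − r̄)² = (-0.8 − 1.1500)² + (2.8 − 1.1500)² + … = 16.7400
σ = √[16.7400 / 8] = 1.4465%
Sharpe = (r̄ − rf) / σ = (1.1500 − 0.2) / 1.4465 = 0.9500 / 1.4465 = 0.6568

0.66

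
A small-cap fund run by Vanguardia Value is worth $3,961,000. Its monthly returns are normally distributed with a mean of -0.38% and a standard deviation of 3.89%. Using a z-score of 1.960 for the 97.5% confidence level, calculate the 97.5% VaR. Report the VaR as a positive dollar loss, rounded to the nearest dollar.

Return at the 97.5% tail: μ − z·σ = -0.38% − 1.960 × 3.89% = -0.38 − 7.6244 = -8.0044%
VaR = −(-8.0044%) × $3,961,000 = 8.0044% × $3,961,000 = $317,054

$317,054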